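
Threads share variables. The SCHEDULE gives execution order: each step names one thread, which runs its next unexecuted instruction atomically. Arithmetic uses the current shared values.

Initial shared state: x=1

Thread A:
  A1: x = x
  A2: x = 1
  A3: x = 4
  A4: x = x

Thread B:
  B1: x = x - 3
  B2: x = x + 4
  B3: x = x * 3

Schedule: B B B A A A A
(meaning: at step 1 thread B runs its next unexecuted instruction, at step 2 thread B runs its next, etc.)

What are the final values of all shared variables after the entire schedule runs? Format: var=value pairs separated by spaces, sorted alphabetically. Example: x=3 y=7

Answer: x=4

Derivation:
Step 1: thread B executes B1 (x = x - 3). Shared: x=-2. PCs: A@0 B@1
Step 2: thread B executes B2 (x = x + 4). Shared: x=2. PCs: A@0 B@2
Step 3: thread B executes B3 (x = x * 3). Shared: x=6. PCs: A@0 B@3
Step 4: thread A executes A1 (x = x). Shared: x=6. PCs: A@1 B@3
Step 5: thread A executes A2 (x = 1). Shared: x=1. PCs: A@2 B@3
Step 6: thread A executes A3 (x = 4). Shared: x=4. PCs: A@3 B@3
Step 7: thread A executes A4 (x = x). Shared: x=4. PCs: A@4 B@3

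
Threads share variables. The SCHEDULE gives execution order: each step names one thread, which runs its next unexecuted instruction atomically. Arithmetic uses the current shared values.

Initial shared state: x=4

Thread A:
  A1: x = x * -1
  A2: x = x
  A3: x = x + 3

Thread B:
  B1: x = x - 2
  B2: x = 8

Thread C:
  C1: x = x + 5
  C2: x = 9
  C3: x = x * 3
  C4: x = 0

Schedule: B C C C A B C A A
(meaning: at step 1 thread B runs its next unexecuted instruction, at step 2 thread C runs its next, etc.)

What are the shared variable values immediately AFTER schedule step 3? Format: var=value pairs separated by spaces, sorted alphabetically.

Answer: x=9

Derivation:
Step 1: thread B executes B1 (x = x - 2). Shared: x=2. PCs: A@0 B@1 C@0
Step 2: thread C executes C1 (x = x + 5). Shared: x=7. PCs: A@0 B@1 C@1
Step 3: thread C executes C2 (x = 9). Shared: x=9. PCs: A@0 B@1 C@2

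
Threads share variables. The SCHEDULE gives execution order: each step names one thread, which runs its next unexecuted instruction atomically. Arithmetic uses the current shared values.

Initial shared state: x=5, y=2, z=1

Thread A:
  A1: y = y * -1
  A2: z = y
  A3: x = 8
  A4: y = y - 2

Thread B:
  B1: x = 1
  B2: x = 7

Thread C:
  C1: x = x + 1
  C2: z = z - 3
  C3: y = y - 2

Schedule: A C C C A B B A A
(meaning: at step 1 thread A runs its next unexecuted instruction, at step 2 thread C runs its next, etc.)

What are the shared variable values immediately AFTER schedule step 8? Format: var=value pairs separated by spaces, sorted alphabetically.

Answer: x=8 y=-4 z=-4

Derivation:
Step 1: thread A executes A1 (y = y * -1). Shared: x=5 y=-2 z=1. PCs: A@1 B@0 C@0
Step 2: thread C executes C1 (x = x + 1). Shared: x=6 y=-2 z=1. PCs: A@1 B@0 C@1
Step 3: thread C executes C2 (z = z - 3). Shared: x=6 y=-2 z=-2. PCs: A@1 B@0 C@2
Step 4: thread C executes C3 (y = y - 2). Shared: x=6 y=-4 z=-2. PCs: A@1 B@0 C@3
Step 5: thread A executes A2 (z = y). Shared: x=6 y=-4 z=-4. PCs: A@2 B@0 C@3
Step 6: thread B executes B1 (x = 1). Shared: x=1 y=-4 z=-4. PCs: A@2 B@1 C@3
Step 7: thread B executes B2 (x = 7). Shared: x=7 y=-4 z=-4. PCs: A@2 B@2 C@3
Step 8: thread A executes A3 (x = 8). Shared: x=8 y=-4 z=-4. PCs: A@3 B@2 C@3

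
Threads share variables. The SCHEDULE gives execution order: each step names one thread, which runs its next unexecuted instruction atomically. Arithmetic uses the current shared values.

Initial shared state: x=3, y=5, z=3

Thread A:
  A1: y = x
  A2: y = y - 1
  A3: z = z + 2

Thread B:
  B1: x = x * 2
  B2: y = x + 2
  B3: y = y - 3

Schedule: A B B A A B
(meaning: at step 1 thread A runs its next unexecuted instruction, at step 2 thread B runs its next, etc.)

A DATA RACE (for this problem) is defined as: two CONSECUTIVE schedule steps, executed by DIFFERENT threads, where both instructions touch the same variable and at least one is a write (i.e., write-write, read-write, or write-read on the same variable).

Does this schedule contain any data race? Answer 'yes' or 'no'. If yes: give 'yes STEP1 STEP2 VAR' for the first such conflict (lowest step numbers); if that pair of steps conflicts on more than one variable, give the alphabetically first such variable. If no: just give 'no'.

Steps 1,2: A(y = x) vs B(x = x * 2). RACE on x (R-W).
Steps 2,3: same thread (B). No race.
Steps 3,4: B(y = x + 2) vs A(y = y - 1). RACE on y (W-W).
Steps 4,5: same thread (A). No race.
Steps 5,6: A(r=z,w=z) vs B(r=y,w=y). No conflict.
First conflict at steps 1,2.

Answer: yes 1 2 x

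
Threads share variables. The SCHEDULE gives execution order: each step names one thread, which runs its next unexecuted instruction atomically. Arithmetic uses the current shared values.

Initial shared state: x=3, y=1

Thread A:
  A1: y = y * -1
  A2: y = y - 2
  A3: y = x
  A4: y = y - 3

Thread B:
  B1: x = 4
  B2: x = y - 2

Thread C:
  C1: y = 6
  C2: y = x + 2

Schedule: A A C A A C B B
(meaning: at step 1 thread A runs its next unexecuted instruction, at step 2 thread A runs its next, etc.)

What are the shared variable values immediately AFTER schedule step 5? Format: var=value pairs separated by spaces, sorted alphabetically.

Answer: x=3 y=0

Derivation:
Step 1: thread A executes A1 (y = y * -1). Shared: x=3 y=-1. PCs: A@1 B@0 C@0
Step 2: thread A executes A2 (y = y - 2). Shared: x=3 y=-3. PCs: A@2 B@0 C@0
Step 3: thread C executes C1 (y = 6). Shared: x=3 y=6. PCs: A@2 B@0 C@1
Step 4: thread A executes A3 (y = x). Shared: x=3 y=3. PCs: A@3 B@0 C@1
Step 5: thread A executes A4 (y = y - 3). Shared: x=3 y=0. PCs: A@4 B@0 C@1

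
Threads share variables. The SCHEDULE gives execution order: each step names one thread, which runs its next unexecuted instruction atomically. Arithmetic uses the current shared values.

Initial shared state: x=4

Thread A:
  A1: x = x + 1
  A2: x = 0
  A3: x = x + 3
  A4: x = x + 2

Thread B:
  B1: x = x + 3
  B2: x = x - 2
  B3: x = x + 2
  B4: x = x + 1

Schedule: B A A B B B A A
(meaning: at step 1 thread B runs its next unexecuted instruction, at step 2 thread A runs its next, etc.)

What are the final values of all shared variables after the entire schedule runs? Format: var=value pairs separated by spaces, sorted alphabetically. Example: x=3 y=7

Step 1: thread B executes B1 (x = x + 3). Shared: x=7. PCs: A@0 B@1
Step 2: thread A executes A1 (x = x + 1). Shared: x=8. PCs: A@1 B@1
Step 3: thread A executes A2 (x = 0). Shared: x=0. PCs: A@2 B@1
Step 4: thread B executes B2 (x = x - 2). Shared: x=-2. PCs: A@2 B@2
Step 5: thread B executes B3 (x = x + 2). Shared: x=0. PCs: A@2 B@3
Step 6: thread B executes B4 (x = x + 1). Shared: x=1. PCs: A@2 B@4
Step 7: thread A executes A3 (x = x + 3). Shared: x=4. PCs: A@3 B@4
Step 8: thread A executes A4 (x = x + 2). Shared: x=6. PCs: A@4 B@4

Answer: x=6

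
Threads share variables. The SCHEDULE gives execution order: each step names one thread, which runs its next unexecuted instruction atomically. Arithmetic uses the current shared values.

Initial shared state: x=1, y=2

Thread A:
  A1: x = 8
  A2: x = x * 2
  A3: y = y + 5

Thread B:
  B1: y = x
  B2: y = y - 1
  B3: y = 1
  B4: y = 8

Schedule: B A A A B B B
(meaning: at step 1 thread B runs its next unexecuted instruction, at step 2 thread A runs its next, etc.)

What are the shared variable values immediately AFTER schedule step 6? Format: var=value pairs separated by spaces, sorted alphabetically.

Answer: x=16 y=1

Derivation:
Step 1: thread B executes B1 (y = x). Shared: x=1 y=1. PCs: A@0 B@1
Step 2: thread A executes A1 (x = 8). Shared: x=8 y=1. PCs: A@1 B@1
Step 3: thread A executes A2 (x = x * 2). Shared: x=16 y=1. PCs: A@2 B@1
Step 4: thread A executes A3 (y = y + 5). Shared: x=16 y=6. PCs: A@3 B@1
Step 5: thread B executes B2 (y = y - 1). Shared: x=16 y=5. PCs: A@3 B@2
Step 6: thread B executes B3 (y = 1). Shared: x=16 y=1. PCs: A@3 B@3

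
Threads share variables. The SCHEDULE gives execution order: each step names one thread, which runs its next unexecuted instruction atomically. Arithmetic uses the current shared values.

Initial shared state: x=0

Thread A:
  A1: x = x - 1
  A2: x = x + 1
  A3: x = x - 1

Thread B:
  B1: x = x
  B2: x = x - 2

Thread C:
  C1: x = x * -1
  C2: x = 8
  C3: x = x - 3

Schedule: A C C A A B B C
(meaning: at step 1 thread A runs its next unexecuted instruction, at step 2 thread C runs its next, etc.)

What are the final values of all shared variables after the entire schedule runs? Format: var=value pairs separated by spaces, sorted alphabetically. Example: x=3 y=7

Step 1: thread A executes A1 (x = x - 1). Shared: x=-1. PCs: A@1 B@0 C@0
Step 2: thread C executes C1 (x = x * -1). Shared: x=1. PCs: A@1 B@0 C@1
Step 3: thread C executes C2 (x = 8). Shared: x=8. PCs: A@1 B@0 C@2
Step 4: thread A executes A2 (x = x + 1). Shared: x=9. PCs: A@2 B@0 C@2
Step 5: thread A executes A3 (x = x - 1). Shared: x=8. PCs: A@3 B@0 C@2
Step 6: thread B executes B1 (x = x). Shared: x=8. PCs: A@3 B@1 C@2
Step 7: thread B executes B2 (x = x - 2). Shared: x=6. PCs: A@3 B@2 C@2
Step 8: thread C executes C3 (x = x - 3). Shared: x=3. PCs: A@3 B@2 C@3

Answer: x=3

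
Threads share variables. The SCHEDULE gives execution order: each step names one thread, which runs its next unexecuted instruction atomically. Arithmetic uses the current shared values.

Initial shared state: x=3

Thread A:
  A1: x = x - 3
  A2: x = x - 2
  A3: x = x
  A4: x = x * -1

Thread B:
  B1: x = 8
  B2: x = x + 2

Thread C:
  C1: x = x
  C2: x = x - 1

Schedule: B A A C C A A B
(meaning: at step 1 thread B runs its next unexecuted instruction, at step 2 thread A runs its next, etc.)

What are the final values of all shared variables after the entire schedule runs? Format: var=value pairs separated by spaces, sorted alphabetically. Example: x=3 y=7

Step 1: thread B executes B1 (x = 8). Shared: x=8. PCs: A@0 B@1 C@0
Step 2: thread A executes A1 (x = x - 3). Shared: x=5. PCs: A@1 B@1 C@0
Step 3: thread A executes A2 (x = x - 2). Shared: x=3. PCs: A@2 B@1 C@0
Step 4: thread C executes C1 (x = x). Shared: x=3. PCs: A@2 B@1 C@1
Step 5: thread C executes C2 (x = x - 1). Shared: x=2. PCs: A@2 B@1 C@2
Step 6: thread A executes A3 (x = x). Shared: x=2. PCs: A@3 B@1 C@2
Step 7: thread A executes A4 (x = x * -1). Shared: x=-2. PCs: A@4 B@1 C@2
Step 8: thread B executes B2 (x = x + 2). Shared: x=0. PCs: A@4 B@2 C@2

Answer: x=0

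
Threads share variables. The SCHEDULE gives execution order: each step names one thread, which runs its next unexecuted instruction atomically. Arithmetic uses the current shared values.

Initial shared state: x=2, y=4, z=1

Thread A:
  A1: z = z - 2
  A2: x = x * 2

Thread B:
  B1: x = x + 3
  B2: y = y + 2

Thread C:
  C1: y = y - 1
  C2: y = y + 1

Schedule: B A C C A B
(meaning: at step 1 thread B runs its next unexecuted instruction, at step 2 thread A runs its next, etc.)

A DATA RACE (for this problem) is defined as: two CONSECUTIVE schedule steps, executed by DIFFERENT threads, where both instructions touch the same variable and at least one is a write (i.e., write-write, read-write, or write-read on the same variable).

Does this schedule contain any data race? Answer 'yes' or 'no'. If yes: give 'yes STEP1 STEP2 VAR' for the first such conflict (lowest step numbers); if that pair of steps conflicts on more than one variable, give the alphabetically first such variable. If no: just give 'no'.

Steps 1,2: B(r=x,w=x) vs A(r=z,w=z). No conflict.
Steps 2,3: A(r=z,w=z) vs C(r=y,w=y). No conflict.
Steps 3,4: same thread (C). No race.
Steps 4,5: C(r=y,w=y) vs A(r=x,w=x). No conflict.
Steps 5,6: A(r=x,w=x) vs B(r=y,w=y). No conflict.

Answer: no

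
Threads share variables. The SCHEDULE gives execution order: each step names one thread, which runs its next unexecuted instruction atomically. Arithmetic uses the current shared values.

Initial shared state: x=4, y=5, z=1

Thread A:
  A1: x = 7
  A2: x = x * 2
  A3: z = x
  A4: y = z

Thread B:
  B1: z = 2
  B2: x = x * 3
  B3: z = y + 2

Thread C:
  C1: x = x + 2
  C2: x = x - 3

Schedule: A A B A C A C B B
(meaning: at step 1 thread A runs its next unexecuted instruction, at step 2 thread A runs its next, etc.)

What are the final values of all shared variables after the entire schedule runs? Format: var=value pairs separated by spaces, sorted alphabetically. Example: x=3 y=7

Step 1: thread A executes A1 (x = 7). Shared: x=7 y=5 z=1. PCs: A@1 B@0 C@0
Step 2: thread A executes A2 (x = x * 2). Shared: x=14 y=5 z=1. PCs: A@2 B@0 C@0
Step 3: thread B executes B1 (z = 2). Shared: x=14 y=5 z=2. PCs: A@2 B@1 C@0
Step 4: thread A executes A3 (z = x). Shared: x=14 y=5 z=14. PCs: A@3 B@1 C@0
Step 5: thread C executes C1 (x = x + 2). Shared: x=16 y=5 z=14. PCs: A@3 B@1 C@1
Step 6: thread A executes A4 (y = z). Shared: x=16 y=14 z=14. PCs: A@4 B@1 C@1
Step 7: thread C executes C2 (x = x - 3). Shared: x=13 y=14 z=14. PCs: A@4 B@1 C@2
Step 8: thread B executes B2 (x = x * 3). Shared: x=39 y=14 z=14. PCs: A@4 B@2 C@2
Step 9: thread B executes B3 (z = y + 2). Shared: x=39 y=14 z=16. PCs: A@4 B@3 C@2

Answer: x=39 y=14 z=16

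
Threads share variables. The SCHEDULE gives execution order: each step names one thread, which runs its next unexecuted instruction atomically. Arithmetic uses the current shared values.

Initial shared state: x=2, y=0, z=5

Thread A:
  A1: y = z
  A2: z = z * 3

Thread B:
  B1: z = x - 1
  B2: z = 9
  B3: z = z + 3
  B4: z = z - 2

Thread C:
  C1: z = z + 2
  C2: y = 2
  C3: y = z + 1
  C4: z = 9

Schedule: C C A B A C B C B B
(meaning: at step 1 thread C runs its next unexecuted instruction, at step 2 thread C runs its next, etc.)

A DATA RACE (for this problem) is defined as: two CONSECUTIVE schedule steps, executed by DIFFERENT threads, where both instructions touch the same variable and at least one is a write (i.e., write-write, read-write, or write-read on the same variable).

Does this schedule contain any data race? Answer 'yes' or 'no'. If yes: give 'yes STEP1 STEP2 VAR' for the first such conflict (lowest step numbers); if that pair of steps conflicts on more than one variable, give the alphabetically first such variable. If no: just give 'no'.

Answer: yes 2 3 y

Derivation:
Steps 1,2: same thread (C). No race.
Steps 2,3: C(y = 2) vs A(y = z). RACE on y (W-W).
Steps 3,4: A(y = z) vs B(z = x - 1). RACE on z (R-W).
Steps 4,5: B(z = x - 1) vs A(z = z * 3). RACE on z (W-W).
Steps 5,6: A(z = z * 3) vs C(y = z + 1). RACE on z (W-R).
Steps 6,7: C(y = z + 1) vs B(z = 9). RACE on z (R-W).
Steps 7,8: B(z = 9) vs C(z = 9). RACE on z (W-W).
Steps 8,9: C(z = 9) vs B(z = z + 3). RACE on z (W-W).
Steps 9,10: same thread (B). No race.
First conflict at steps 2,3.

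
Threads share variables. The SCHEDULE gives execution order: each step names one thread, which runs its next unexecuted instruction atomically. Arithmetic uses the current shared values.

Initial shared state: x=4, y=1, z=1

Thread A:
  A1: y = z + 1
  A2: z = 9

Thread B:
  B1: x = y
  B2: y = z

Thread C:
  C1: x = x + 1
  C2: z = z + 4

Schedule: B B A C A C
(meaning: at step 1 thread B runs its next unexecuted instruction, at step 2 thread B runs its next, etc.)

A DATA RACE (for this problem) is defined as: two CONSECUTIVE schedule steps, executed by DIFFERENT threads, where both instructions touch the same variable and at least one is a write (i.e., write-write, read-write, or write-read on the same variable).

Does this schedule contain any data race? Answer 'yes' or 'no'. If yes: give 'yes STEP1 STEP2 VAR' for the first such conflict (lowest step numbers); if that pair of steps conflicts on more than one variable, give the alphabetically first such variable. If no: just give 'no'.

Answer: yes 2 3 y

Derivation:
Steps 1,2: same thread (B). No race.
Steps 2,3: B(y = z) vs A(y = z + 1). RACE on y (W-W).
Steps 3,4: A(r=z,w=y) vs C(r=x,w=x). No conflict.
Steps 4,5: C(r=x,w=x) vs A(r=-,w=z). No conflict.
Steps 5,6: A(z = 9) vs C(z = z + 4). RACE on z (W-W).
First conflict at steps 2,3.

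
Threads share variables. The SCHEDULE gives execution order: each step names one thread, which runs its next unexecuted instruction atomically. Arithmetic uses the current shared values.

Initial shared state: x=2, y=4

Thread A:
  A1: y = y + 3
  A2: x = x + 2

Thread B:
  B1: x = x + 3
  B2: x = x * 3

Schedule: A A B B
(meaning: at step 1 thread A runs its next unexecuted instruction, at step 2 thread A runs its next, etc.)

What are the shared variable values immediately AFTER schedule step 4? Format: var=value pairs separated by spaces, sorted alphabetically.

Step 1: thread A executes A1 (y = y + 3). Shared: x=2 y=7. PCs: A@1 B@0
Step 2: thread A executes A2 (x = x + 2). Shared: x=4 y=7. PCs: A@2 B@0
Step 3: thread B executes B1 (x = x + 3). Shared: x=7 y=7. PCs: A@2 B@1
Step 4: thread B executes B2 (x = x * 3). Shared: x=21 y=7. PCs: A@2 B@2

Answer: x=21 y=7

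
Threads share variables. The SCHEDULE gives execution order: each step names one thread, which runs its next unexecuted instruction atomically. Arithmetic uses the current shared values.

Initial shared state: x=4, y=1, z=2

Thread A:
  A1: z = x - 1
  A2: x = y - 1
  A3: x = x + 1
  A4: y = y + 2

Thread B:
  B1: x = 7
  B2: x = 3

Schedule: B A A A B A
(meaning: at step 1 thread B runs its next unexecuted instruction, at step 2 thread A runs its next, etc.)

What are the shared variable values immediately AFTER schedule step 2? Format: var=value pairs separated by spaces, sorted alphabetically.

Step 1: thread B executes B1 (x = 7). Shared: x=7 y=1 z=2. PCs: A@0 B@1
Step 2: thread A executes A1 (z = x - 1). Shared: x=7 y=1 z=6. PCs: A@1 B@1

Answer: x=7 y=1 z=6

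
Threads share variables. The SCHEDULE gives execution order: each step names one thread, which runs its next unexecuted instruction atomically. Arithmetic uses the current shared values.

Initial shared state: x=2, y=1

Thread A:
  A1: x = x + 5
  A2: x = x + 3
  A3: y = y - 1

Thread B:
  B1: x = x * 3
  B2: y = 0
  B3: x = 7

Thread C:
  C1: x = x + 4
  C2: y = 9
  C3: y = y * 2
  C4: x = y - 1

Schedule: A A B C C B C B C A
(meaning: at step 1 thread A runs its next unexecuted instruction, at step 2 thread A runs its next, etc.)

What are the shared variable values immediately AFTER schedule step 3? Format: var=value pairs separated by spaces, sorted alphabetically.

Step 1: thread A executes A1 (x = x + 5). Shared: x=7 y=1. PCs: A@1 B@0 C@0
Step 2: thread A executes A2 (x = x + 3). Shared: x=10 y=1. PCs: A@2 B@0 C@0
Step 3: thread B executes B1 (x = x * 3). Shared: x=30 y=1. PCs: A@2 B@1 C@0

Answer: x=30 y=1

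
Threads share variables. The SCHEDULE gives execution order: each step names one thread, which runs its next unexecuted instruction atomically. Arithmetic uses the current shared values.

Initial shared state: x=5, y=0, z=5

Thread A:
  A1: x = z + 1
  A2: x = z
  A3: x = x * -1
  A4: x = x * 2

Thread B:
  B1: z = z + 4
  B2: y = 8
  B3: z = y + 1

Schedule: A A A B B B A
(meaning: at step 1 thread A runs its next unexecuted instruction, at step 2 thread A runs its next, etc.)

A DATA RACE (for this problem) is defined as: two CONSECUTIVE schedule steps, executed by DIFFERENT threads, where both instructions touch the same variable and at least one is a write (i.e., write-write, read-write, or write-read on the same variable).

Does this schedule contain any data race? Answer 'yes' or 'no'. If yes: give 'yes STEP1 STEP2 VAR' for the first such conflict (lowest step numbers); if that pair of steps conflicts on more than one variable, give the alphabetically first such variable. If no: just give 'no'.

Answer: no

Derivation:
Steps 1,2: same thread (A). No race.
Steps 2,3: same thread (A). No race.
Steps 3,4: A(r=x,w=x) vs B(r=z,w=z). No conflict.
Steps 4,5: same thread (B). No race.
Steps 5,6: same thread (B). No race.
Steps 6,7: B(r=y,w=z) vs A(r=x,w=x). No conflict.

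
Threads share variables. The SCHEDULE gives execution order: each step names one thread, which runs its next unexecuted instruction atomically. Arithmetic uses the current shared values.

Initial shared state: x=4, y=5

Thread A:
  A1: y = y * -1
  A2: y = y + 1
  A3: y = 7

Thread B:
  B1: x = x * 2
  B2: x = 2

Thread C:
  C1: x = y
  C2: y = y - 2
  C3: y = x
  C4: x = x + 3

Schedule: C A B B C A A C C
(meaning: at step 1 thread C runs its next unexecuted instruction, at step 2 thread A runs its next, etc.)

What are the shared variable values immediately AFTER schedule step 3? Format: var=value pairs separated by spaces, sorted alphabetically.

Answer: x=10 y=-5

Derivation:
Step 1: thread C executes C1 (x = y). Shared: x=5 y=5. PCs: A@0 B@0 C@1
Step 2: thread A executes A1 (y = y * -1). Shared: x=5 y=-5. PCs: A@1 B@0 C@1
Step 3: thread B executes B1 (x = x * 2). Shared: x=10 y=-5. PCs: A@1 B@1 C@1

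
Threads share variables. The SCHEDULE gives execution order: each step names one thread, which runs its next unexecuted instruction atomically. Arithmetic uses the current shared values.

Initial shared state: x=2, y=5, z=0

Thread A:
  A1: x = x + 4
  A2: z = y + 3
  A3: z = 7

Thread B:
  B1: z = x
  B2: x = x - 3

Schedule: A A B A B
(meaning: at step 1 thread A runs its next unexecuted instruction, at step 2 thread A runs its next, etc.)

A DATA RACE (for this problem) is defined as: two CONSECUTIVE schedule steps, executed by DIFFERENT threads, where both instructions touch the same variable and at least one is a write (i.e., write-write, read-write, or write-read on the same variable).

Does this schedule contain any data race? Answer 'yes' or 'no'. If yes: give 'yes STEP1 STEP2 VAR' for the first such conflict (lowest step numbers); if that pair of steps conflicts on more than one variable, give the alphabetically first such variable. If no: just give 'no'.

Steps 1,2: same thread (A). No race.
Steps 2,3: A(z = y + 3) vs B(z = x). RACE on z (W-W).
Steps 3,4: B(z = x) vs A(z = 7). RACE on z (W-W).
Steps 4,5: A(r=-,w=z) vs B(r=x,w=x). No conflict.
First conflict at steps 2,3.

Answer: yes 2 3 z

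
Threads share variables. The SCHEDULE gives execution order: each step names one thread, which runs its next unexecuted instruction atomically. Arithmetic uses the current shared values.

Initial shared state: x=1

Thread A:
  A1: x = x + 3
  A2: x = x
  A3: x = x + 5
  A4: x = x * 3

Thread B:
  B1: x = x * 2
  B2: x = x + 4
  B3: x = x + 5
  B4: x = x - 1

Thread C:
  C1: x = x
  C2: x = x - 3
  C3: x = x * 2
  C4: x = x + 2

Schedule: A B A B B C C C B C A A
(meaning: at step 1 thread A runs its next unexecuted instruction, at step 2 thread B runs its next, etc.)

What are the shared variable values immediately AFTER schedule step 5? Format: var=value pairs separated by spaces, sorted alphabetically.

Answer: x=17

Derivation:
Step 1: thread A executes A1 (x = x + 3). Shared: x=4. PCs: A@1 B@0 C@0
Step 2: thread B executes B1 (x = x * 2). Shared: x=8. PCs: A@1 B@1 C@0
Step 3: thread A executes A2 (x = x). Shared: x=8. PCs: A@2 B@1 C@0
Step 4: thread B executes B2 (x = x + 4). Shared: x=12. PCs: A@2 B@2 C@0
Step 5: thread B executes B3 (x = x + 5). Shared: x=17. PCs: A@2 B@3 C@0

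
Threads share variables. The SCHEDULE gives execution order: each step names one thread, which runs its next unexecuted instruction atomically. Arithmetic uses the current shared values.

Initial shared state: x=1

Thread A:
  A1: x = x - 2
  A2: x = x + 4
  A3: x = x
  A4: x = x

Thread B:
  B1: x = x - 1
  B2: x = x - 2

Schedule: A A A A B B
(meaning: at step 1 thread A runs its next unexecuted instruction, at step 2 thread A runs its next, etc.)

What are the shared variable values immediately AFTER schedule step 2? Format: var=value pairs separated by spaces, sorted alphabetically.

Step 1: thread A executes A1 (x = x - 2). Shared: x=-1. PCs: A@1 B@0
Step 2: thread A executes A2 (x = x + 4). Shared: x=3. PCs: A@2 B@0

Answer: x=3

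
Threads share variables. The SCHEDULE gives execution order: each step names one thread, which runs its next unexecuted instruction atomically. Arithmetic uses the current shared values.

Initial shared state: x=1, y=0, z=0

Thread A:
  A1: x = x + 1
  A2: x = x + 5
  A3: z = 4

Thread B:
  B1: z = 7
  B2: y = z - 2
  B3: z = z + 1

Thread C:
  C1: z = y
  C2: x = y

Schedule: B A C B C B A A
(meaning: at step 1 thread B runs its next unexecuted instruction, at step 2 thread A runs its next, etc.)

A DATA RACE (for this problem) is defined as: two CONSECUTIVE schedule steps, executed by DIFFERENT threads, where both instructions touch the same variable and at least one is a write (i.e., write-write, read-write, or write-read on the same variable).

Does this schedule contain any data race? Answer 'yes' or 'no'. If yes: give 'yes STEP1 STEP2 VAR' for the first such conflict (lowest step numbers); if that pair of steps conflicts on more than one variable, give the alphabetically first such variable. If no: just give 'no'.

Steps 1,2: B(r=-,w=z) vs A(r=x,w=x). No conflict.
Steps 2,3: A(r=x,w=x) vs C(r=y,w=z). No conflict.
Steps 3,4: C(z = y) vs B(y = z - 2). RACE on y (R-W), z (W-R). Multiple vars; alphabetically first is y.
Steps 4,5: B(y = z - 2) vs C(x = y). RACE on y (W-R).
Steps 5,6: C(r=y,w=x) vs B(r=z,w=z). No conflict.
Steps 6,7: B(r=z,w=z) vs A(r=x,w=x). No conflict.
Steps 7,8: same thread (A). No race.
First conflict at steps 3,4.

Answer: yes 3 4 y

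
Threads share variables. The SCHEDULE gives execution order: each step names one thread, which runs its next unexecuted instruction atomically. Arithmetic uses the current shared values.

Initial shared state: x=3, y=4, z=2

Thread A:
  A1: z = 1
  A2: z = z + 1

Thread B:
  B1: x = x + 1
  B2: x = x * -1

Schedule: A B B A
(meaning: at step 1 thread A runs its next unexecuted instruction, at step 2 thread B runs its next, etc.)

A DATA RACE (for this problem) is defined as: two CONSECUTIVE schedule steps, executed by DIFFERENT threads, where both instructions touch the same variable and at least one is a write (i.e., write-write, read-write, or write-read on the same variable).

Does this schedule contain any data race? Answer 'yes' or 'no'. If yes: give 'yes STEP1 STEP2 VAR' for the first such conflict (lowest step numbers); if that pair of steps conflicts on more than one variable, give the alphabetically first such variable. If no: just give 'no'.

Steps 1,2: A(r=-,w=z) vs B(r=x,w=x). No conflict.
Steps 2,3: same thread (B). No race.
Steps 3,4: B(r=x,w=x) vs A(r=z,w=z). No conflict.

Answer: no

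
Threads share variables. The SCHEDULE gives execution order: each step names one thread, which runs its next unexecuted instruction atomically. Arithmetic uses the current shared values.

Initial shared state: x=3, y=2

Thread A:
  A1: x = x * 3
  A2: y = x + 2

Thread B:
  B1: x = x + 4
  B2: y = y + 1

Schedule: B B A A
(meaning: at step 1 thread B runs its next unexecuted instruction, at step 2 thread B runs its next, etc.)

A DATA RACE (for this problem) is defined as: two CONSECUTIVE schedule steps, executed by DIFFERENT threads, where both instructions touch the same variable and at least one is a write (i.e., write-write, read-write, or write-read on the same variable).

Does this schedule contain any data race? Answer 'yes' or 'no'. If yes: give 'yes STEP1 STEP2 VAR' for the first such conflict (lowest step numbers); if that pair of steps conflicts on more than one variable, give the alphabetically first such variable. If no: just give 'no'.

Answer: no

Derivation:
Steps 1,2: same thread (B). No race.
Steps 2,3: B(r=y,w=y) vs A(r=x,w=x). No conflict.
Steps 3,4: same thread (A). No race.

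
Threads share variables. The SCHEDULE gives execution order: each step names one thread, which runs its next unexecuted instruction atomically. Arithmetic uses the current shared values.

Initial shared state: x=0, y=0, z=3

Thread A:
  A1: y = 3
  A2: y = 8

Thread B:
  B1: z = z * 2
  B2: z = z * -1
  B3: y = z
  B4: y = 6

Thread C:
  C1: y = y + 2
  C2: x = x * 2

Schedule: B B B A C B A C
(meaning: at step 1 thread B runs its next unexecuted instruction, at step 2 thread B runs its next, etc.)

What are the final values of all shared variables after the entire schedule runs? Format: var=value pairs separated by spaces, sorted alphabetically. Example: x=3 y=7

Answer: x=0 y=8 z=-6

Derivation:
Step 1: thread B executes B1 (z = z * 2). Shared: x=0 y=0 z=6. PCs: A@0 B@1 C@0
Step 2: thread B executes B2 (z = z * -1). Shared: x=0 y=0 z=-6. PCs: A@0 B@2 C@0
Step 3: thread B executes B3 (y = z). Shared: x=0 y=-6 z=-6. PCs: A@0 B@3 C@0
Step 4: thread A executes A1 (y = 3). Shared: x=0 y=3 z=-6. PCs: A@1 B@3 C@0
Step 5: thread C executes C1 (y = y + 2). Shared: x=0 y=5 z=-6. PCs: A@1 B@3 C@1
Step 6: thread B executes B4 (y = 6). Shared: x=0 y=6 z=-6. PCs: A@1 B@4 C@1
Step 7: thread A executes A2 (y = 8). Shared: x=0 y=8 z=-6. PCs: A@2 B@4 C@1
Step 8: thread C executes C2 (x = x * 2). Shared: x=0 y=8 z=-6. PCs: A@2 B@4 C@2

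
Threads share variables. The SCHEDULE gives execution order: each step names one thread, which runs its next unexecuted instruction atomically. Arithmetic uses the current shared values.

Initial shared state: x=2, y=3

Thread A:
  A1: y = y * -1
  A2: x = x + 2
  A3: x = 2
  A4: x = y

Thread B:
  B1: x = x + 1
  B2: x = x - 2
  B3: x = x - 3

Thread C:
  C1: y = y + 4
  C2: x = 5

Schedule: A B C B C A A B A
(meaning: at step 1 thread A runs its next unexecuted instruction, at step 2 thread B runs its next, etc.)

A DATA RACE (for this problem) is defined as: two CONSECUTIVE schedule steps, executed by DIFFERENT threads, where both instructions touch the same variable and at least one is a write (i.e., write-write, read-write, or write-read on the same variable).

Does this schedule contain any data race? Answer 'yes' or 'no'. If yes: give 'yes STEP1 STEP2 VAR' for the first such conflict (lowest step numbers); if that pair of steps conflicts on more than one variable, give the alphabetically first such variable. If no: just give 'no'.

Answer: yes 4 5 x

Derivation:
Steps 1,2: A(r=y,w=y) vs B(r=x,w=x). No conflict.
Steps 2,3: B(r=x,w=x) vs C(r=y,w=y). No conflict.
Steps 3,4: C(r=y,w=y) vs B(r=x,w=x). No conflict.
Steps 4,5: B(x = x - 2) vs C(x = 5). RACE on x (W-W).
Steps 5,6: C(x = 5) vs A(x = x + 2). RACE on x (W-W).
Steps 6,7: same thread (A). No race.
Steps 7,8: A(x = 2) vs B(x = x - 3). RACE on x (W-W).
Steps 8,9: B(x = x - 3) vs A(x = y). RACE on x (W-W).
First conflict at steps 4,5.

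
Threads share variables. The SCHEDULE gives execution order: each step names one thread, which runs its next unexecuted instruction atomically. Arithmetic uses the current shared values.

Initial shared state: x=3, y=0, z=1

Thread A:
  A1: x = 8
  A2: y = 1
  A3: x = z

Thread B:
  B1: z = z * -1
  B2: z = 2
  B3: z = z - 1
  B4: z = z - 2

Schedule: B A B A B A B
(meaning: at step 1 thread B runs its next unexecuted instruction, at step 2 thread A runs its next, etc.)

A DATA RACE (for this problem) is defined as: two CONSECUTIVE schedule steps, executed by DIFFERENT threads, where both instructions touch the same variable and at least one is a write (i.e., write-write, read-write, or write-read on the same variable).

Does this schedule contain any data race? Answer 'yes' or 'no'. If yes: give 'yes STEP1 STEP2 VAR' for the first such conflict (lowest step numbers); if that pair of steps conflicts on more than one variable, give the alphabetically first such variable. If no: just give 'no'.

Steps 1,2: B(r=z,w=z) vs A(r=-,w=x). No conflict.
Steps 2,3: A(r=-,w=x) vs B(r=-,w=z). No conflict.
Steps 3,4: B(r=-,w=z) vs A(r=-,w=y). No conflict.
Steps 4,5: A(r=-,w=y) vs B(r=z,w=z). No conflict.
Steps 5,6: B(z = z - 1) vs A(x = z). RACE on z (W-R).
Steps 6,7: A(x = z) vs B(z = z - 2). RACE on z (R-W).
First conflict at steps 5,6.

Answer: yes 5 6 z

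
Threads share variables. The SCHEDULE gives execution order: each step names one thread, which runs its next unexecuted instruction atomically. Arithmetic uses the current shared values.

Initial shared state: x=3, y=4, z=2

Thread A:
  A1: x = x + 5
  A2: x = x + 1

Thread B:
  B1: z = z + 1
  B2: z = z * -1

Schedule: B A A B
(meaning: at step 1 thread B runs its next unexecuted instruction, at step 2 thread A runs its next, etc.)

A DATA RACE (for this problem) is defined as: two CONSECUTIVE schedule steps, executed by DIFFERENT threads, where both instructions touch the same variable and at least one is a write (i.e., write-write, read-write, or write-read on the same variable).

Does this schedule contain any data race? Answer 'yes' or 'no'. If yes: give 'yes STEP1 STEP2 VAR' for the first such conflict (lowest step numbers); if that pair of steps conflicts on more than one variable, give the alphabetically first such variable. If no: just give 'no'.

Answer: no

Derivation:
Steps 1,2: B(r=z,w=z) vs A(r=x,w=x). No conflict.
Steps 2,3: same thread (A). No race.
Steps 3,4: A(r=x,w=x) vs B(r=z,w=z). No conflict.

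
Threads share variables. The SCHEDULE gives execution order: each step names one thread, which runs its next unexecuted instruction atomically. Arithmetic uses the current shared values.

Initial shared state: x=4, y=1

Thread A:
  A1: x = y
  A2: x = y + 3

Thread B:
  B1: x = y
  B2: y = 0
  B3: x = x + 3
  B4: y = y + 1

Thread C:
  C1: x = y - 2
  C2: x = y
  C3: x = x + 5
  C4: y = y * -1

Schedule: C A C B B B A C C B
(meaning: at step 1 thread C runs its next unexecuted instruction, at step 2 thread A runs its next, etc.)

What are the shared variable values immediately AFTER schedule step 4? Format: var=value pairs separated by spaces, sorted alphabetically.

Answer: x=1 y=1

Derivation:
Step 1: thread C executes C1 (x = y - 2). Shared: x=-1 y=1. PCs: A@0 B@0 C@1
Step 2: thread A executes A1 (x = y). Shared: x=1 y=1. PCs: A@1 B@0 C@1
Step 3: thread C executes C2 (x = y). Shared: x=1 y=1. PCs: A@1 B@0 C@2
Step 4: thread B executes B1 (x = y). Shared: x=1 y=1. PCs: A@1 B@1 C@2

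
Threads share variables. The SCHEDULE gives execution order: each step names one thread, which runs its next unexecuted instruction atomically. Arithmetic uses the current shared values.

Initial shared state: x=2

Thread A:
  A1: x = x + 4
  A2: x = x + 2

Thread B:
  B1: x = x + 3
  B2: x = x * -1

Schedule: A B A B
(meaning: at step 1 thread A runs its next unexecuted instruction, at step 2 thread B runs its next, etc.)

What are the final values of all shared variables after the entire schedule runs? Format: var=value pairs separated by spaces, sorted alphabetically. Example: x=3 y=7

Step 1: thread A executes A1 (x = x + 4). Shared: x=6. PCs: A@1 B@0
Step 2: thread B executes B1 (x = x + 3). Shared: x=9. PCs: A@1 B@1
Step 3: thread A executes A2 (x = x + 2). Shared: x=11. PCs: A@2 B@1
Step 4: thread B executes B2 (x = x * -1). Shared: x=-11. PCs: A@2 B@2

Answer: x=-11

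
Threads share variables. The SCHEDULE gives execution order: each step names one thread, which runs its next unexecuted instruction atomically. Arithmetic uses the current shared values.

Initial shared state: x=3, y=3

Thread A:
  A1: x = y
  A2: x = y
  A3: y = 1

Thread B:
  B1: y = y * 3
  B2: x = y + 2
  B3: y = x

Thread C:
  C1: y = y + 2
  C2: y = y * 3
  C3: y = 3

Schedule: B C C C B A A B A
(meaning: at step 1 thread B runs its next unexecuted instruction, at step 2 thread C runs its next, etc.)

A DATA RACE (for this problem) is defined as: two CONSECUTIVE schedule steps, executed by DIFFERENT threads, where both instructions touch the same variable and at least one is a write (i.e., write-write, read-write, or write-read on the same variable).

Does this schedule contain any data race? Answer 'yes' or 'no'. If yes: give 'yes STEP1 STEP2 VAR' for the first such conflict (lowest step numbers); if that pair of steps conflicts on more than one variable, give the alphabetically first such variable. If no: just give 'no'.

Steps 1,2: B(y = y * 3) vs C(y = y + 2). RACE on y (W-W).
Steps 2,3: same thread (C). No race.
Steps 3,4: same thread (C). No race.
Steps 4,5: C(y = 3) vs B(x = y + 2). RACE on y (W-R).
Steps 5,6: B(x = y + 2) vs A(x = y). RACE on x (W-W).
Steps 6,7: same thread (A). No race.
Steps 7,8: A(x = y) vs B(y = x). RACE on x (W-R), y (R-W). Multiple vars; alphabetically first is x.
Steps 8,9: B(y = x) vs A(y = 1). RACE on y (W-W).
First conflict at steps 1,2.

Answer: yes 1 2 y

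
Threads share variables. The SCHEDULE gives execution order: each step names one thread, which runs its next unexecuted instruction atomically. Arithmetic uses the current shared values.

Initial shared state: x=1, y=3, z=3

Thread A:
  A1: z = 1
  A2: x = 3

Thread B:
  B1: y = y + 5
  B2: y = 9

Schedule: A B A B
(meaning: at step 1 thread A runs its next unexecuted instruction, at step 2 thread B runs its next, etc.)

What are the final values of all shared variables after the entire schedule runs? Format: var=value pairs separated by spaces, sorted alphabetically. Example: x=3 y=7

Answer: x=3 y=9 z=1

Derivation:
Step 1: thread A executes A1 (z = 1). Shared: x=1 y=3 z=1. PCs: A@1 B@0
Step 2: thread B executes B1 (y = y + 5). Shared: x=1 y=8 z=1. PCs: A@1 B@1
Step 3: thread A executes A2 (x = 3). Shared: x=3 y=8 z=1. PCs: A@2 B@1
Step 4: thread B executes B2 (y = 9). Shared: x=3 y=9 z=1. PCs: A@2 B@2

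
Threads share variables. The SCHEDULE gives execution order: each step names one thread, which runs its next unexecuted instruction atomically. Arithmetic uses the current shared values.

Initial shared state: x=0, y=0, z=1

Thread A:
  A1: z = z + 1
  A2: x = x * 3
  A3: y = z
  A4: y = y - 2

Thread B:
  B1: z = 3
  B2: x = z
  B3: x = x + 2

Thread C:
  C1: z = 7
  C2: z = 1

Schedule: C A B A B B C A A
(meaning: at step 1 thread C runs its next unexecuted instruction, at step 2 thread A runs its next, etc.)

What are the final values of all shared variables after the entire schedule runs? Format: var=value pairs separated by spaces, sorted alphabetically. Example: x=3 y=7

Step 1: thread C executes C1 (z = 7). Shared: x=0 y=0 z=7. PCs: A@0 B@0 C@1
Step 2: thread A executes A1 (z = z + 1). Shared: x=0 y=0 z=8. PCs: A@1 B@0 C@1
Step 3: thread B executes B1 (z = 3). Shared: x=0 y=0 z=3. PCs: A@1 B@1 C@1
Step 4: thread A executes A2 (x = x * 3). Shared: x=0 y=0 z=3. PCs: A@2 B@1 C@1
Step 5: thread B executes B2 (x = z). Shared: x=3 y=0 z=3. PCs: A@2 B@2 C@1
Step 6: thread B executes B3 (x = x + 2). Shared: x=5 y=0 z=3. PCs: A@2 B@3 C@1
Step 7: thread C executes C2 (z = 1). Shared: x=5 y=0 z=1. PCs: A@2 B@3 C@2
Step 8: thread A executes A3 (y = z). Shared: x=5 y=1 z=1. PCs: A@3 B@3 C@2
Step 9: thread A executes A4 (y = y - 2). Shared: x=5 y=-1 z=1. PCs: A@4 B@3 C@2

Answer: x=5 y=-1 z=1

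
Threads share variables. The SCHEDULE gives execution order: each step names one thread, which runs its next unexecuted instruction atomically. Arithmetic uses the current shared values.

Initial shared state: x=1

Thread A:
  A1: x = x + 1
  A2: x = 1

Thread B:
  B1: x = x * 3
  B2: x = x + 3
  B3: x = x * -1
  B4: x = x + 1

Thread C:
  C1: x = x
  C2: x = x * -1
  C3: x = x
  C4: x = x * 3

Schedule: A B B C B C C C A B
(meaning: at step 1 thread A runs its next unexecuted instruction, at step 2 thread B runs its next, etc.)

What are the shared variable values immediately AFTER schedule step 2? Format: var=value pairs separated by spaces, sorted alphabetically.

Step 1: thread A executes A1 (x = x + 1). Shared: x=2. PCs: A@1 B@0 C@0
Step 2: thread B executes B1 (x = x * 3). Shared: x=6. PCs: A@1 B@1 C@0

Answer: x=6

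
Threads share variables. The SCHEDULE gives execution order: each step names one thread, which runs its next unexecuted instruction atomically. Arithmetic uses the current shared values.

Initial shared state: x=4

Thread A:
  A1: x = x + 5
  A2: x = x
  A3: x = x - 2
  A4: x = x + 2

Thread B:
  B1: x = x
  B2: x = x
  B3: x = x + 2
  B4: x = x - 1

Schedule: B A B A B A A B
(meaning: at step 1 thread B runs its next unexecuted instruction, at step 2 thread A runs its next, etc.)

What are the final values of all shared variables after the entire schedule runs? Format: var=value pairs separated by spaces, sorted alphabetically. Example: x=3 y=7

Step 1: thread B executes B1 (x = x). Shared: x=4. PCs: A@0 B@1
Step 2: thread A executes A1 (x = x + 5). Shared: x=9. PCs: A@1 B@1
Step 3: thread B executes B2 (x = x). Shared: x=9. PCs: A@1 B@2
Step 4: thread A executes A2 (x = x). Shared: x=9. PCs: A@2 B@2
Step 5: thread B executes B3 (x = x + 2). Shared: x=11. PCs: A@2 B@3
Step 6: thread A executes A3 (x = x - 2). Shared: x=9. PCs: A@3 B@3
Step 7: thread A executes A4 (x = x + 2). Shared: x=11. PCs: A@4 B@3
Step 8: thread B executes B4 (x = x - 1). Shared: x=10. PCs: A@4 B@4

Answer: x=10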